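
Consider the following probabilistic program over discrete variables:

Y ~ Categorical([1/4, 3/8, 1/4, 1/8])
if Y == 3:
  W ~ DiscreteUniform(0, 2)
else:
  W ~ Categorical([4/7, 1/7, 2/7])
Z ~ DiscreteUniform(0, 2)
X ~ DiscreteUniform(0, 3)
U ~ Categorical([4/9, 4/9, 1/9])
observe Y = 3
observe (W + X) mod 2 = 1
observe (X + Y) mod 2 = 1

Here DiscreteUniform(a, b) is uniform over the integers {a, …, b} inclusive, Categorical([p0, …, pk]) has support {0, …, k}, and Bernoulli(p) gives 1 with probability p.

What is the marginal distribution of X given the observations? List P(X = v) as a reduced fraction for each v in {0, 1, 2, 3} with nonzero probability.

P(X=0) = 1/2, P(X=2) = 1/2

Enumerate traces; 18 have nonzero weight after conditioning:
  (Y=3, W=1, Z=0, X=0, U=0) weight 1/648
  (Y=3, W=1, Z=0, X=0, U=1) weight 1/648
  (Y=3, W=1, Z=0, X=0, U=2) weight 1/2592
  (Y=3, W=1, Z=0, X=2, U=0) weight 1/648
  (Y=3, W=1, Z=0, X=2, U=1) weight 1/648
  (Y=3, W=1, Z=0, X=2, U=2) weight 1/2592
  (Y=3, W=1, Z=1, X=0, U=0) weight 1/648
  (Y=3, W=1, Z=1, X=0, U=1) weight 1/648
  … 10 more
Group by X:
  weight(X=0) = 1/96
  weight(X=2) = 1/96
Total weight = 1/96 + 1/96 = 1/48
P(X=0 | obs) = 1/96 / 1/48 = 1/2
P(X=2 | obs) = 1/96 / 1/48 = 1/2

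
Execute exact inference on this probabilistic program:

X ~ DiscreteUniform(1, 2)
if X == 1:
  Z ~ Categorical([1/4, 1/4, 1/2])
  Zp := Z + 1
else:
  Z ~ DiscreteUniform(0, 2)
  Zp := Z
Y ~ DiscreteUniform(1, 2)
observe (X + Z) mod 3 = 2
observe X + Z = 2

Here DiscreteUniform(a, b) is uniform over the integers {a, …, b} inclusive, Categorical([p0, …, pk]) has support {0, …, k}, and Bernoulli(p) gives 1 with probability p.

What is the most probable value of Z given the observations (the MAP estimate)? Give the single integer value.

Enumerate traces; 4 have nonzero weight after conditioning:
  (X=1, Z=1, Y=1) weight 1/16
  (X=1, Z=1, Y=2) weight 1/16
  (X=2, Z=0, Y=1) weight 1/12
  (X=2, Z=0, Y=2) weight 1/12
Group by Z:
  weight(Z=0) = 1/6
  weight(Z=1) = 1/8
Total weight = 1/6 + 1/8 = 7/24
P(Z=0 | obs) = 1/6 / 7/24 = 4/7
P(Z=1 | obs) = 1/8 / 7/24 = 3/7
argmax = 0

argmax_v P(Z = v | obs) = 0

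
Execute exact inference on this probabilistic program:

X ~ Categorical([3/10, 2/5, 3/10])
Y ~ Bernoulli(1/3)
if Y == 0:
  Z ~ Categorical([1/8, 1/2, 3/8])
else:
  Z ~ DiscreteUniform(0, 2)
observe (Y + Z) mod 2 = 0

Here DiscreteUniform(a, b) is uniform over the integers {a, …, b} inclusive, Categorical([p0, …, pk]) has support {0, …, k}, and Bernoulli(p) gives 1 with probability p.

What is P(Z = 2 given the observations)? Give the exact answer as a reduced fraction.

Enumerate traces; 9 have nonzero weight after conditioning:
  (X=0, Y=0, Z=0) weight 1/40
  (X=0, Y=0, Z=2) weight 3/40
  (X=0, Y=1, Z=1) weight 1/30
  (X=1, Y=0, Z=0) weight 1/30
  (X=1, Y=0, Z=2) weight 1/10
  (X=1, Y=1, Z=1) weight 2/45
  (X=2, Y=0, Z=0) weight 1/40
  (X=2, Y=0, Z=2) weight 3/40
  … 1 more
Group by Z:
  weight(Z=0) = 1/12
  weight(Z=1) = 1/9
  weight(Z=2) = 1/4
Total weight = 1/12 + 1/9 + 1/4 = 4/9
P(Z=0 | obs) = 1/12 / 4/9 = 3/16
P(Z=1 | obs) = 1/9 / 4/9 = 1/4
P(Z=2 | obs) = 1/4 / 4/9 = 9/16

P(Z = 2 | obs) = 9/16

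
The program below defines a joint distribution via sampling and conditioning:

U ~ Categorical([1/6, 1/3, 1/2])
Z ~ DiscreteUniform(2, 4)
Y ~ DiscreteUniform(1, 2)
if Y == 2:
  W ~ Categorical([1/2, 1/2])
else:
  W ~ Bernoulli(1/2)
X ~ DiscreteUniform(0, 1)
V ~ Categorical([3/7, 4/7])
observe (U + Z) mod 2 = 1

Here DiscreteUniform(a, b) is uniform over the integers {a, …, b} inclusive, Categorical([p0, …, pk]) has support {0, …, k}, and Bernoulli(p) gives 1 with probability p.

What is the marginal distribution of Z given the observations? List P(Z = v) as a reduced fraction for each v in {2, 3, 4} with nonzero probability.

P(Z=2) = 1/4, P(Z=3) = 1/2, P(Z=4) = 1/4

Enumerate traces; 64 have nonzero weight after conditioning:
  (U=0, Z=3, Y=1, W=0, X=0, V=0) weight 1/336
  (U=0, Z=3, Y=1, W=0, X=0, V=1) weight 1/252
  (U=0, Z=3, Y=1, W=0, X=1, V=0) weight 1/336
  (U=0, Z=3, Y=1, W=0, X=1, V=1) weight 1/252
  (U=0, Z=3, Y=1, W=1, X=0, V=0) weight 1/336
  (U=0, Z=3, Y=1, W=1, X=0, V=1) weight 1/252
  (U=0, Z=3, Y=1, W=1, X=1, V=0) weight 1/336
  (U=0, Z=3, Y=1, W=1, X=1, V=1) weight 1/252
  (U=1, Z=2, Y=1, W=0, X=0, V=0) weight 1/168
  (U=1, Z=4, Y=1, W=0, X=0, V=0) weight 1/168
  … 54 more
Group by Z:
  weight(Z=2) = 1/9
  weight(Z=3) = 2/9
  weight(Z=4) = 1/9
Total weight = 1/9 + 2/9 + 1/9 = 4/9
P(Z=2 | obs) = 1/9 / 4/9 = 1/4
P(Z=3 | obs) = 2/9 / 4/9 = 1/2
P(Z=4 | obs) = 1/9 / 4/9 = 1/4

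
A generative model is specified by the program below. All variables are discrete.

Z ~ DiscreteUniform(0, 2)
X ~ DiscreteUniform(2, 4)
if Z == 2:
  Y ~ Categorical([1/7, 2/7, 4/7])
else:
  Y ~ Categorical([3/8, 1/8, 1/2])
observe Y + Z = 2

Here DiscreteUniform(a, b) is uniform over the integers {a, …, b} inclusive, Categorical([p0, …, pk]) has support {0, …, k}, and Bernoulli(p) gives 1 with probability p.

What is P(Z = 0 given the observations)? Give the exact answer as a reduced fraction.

P(Z = 0 | obs) = 28/43

Enumerate traces; 9 have nonzero weight after conditioning:
  (Z=0, X=2, Y=2) weight 1/18
  (Z=0, X=3, Y=2) weight 1/18
  (Z=0, X=4, Y=2) weight 1/18
  (Z=1, X=2, Y=1) weight 1/72
  (Z=1, X=3, Y=1) weight 1/72
  (Z=1, X=4, Y=1) weight 1/72
  (Z=2, X=2, Y=0) weight 1/63
  (Z=2, X=3, Y=0) weight 1/63
  … 1 more
Group by Z:
  weight(Z=0) = 1/6
  weight(Z=1) = 1/24
  weight(Z=2) = 1/21
Total weight = 1/6 + 1/24 + 1/21 = 43/168
P(Z=0 | obs) = 1/6 / 43/168 = 28/43
P(Z=1 | obs) = 1/24 / 43/168 = 7/43
P(Z=2 | obs) = 1/21 / 43/168 = 8/43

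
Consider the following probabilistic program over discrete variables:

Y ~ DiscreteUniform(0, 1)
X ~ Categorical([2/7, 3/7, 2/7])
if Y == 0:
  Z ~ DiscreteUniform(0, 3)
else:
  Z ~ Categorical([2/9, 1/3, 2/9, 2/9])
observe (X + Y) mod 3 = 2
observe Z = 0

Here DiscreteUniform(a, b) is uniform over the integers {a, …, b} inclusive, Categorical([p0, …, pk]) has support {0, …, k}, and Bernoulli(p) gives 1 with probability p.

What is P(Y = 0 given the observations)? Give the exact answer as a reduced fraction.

P(Y = 0 | obs) = 3/7

Enumerate traces; 2 have nonzero weight after conditioning:
  (Y=0, X=2, Z=0) weight 1/28
  (Y=1, X=1, Z=0) weight 1/21
Group by Y:
  weight(Y=0) = 1/28
  weight(Y=1) = 1/21
Total weight = 1/28 + 1/21 = 1/12
P(Y=0 | obs) = 1/28 / 1/12 = 3/7
P(Y=1 | obs) = 1/21 / 1/12 = 4/7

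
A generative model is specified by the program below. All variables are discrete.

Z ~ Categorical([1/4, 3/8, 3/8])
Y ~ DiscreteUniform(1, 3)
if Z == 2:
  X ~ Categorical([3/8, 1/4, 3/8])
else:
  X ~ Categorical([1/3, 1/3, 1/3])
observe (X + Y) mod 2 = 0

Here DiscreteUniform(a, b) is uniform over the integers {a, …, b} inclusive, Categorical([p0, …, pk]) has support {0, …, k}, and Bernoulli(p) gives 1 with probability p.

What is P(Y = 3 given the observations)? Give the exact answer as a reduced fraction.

P(Y = 3 | obs) = 29/125

Enumerate traces; 12 have nonzero weight after conditioning:
  (Z=0, Y=1, X=1) weight 1/36
  (Z=0, Y=2, X=0) weight 1/36
  (Z=0, Y=2, X=2) weight 1/36
  (Z=0, Y=3, X=1) weight 1/36
  (Z=1, Y=1, X=1) weight 1/24
  (Z=1, Y=2, X=0) weight 1/24
  (Z=1, Y=2, X=2) weight 1/24
  (Z=1, Y=3, X=1) weight 1/24
  … 4 more
Group by Y:
  weight(Y=1) = 29/288
  weight(Y=2) = 67/288
  weight(Y=3) = 29/288
Total weight = 29/288 + 67/288 + 29/288 = 125/288
P(Y=1 | obs) = 29/288 / 125/288 = 29/125
P(Y=2 | obs) = 67/288 / 125/288 = 67/125
P(Y=3 | obs) = 29/288 / 125/288 = 29/125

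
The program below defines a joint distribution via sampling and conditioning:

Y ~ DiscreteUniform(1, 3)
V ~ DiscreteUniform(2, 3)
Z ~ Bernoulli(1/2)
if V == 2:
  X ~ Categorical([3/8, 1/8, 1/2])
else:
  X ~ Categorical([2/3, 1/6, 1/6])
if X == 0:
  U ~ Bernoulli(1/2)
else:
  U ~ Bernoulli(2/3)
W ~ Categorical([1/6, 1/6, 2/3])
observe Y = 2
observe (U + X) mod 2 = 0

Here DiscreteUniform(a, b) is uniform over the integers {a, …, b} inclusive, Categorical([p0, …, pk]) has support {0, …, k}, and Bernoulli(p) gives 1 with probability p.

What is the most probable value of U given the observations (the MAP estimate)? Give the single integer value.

argmax_v P(U = v | obs) = 0

Enumerate traces; 36 have nonzero weight after conditioning:
  (Y=2, V=2, Z=0, X=0, U=0, W=0) weight 1/384
  (Y=2, V=2, Z=0, X=0, U=0, W=1) weight 1/384
  (Y=2, V=2, Z=0, X=0, U=0, W=2) weight 1/96
  (Y=2, V=2, Z=0, X=1, U=1, W=0) weight 1/864
  (Y=2, V=2, Z=0, X=1, U=1, W=1) weight 1/864
  (Y=2, V=2, Z=0, X=1, U=1, W=2) weight 1/216
  (Y=2, V=2, Z=0, X=2, U=0, W=0) weight 1/432
  (Y=2, V=2, Z=0, X=2, U=0, W=1) weight 1/432
  … 28 more
Group by U:
  weight(U=0) = 107/864
  weight(U=1) = 7/216
Total weight = 107/864 + 7/216 = 5/32
P(U=0 | obs) = 107/864 / 5/32 = 107/135
P(U=1 | obs) = 7/216 / 5/32 = 28/135
argmax = 0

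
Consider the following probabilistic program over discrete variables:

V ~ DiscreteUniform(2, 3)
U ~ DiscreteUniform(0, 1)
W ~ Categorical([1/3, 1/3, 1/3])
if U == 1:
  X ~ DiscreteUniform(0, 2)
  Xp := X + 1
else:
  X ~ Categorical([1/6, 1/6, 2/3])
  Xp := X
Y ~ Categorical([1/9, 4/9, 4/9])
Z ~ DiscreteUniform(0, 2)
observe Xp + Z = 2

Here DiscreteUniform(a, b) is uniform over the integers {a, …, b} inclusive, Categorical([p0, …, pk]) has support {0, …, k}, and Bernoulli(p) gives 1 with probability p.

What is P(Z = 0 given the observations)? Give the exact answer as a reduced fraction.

P(Z = 0 | obs) = 3/5

Enumerate traces; 90 have nonzero weight after conditioning:
  (V=2, U=0, W=0, X=0, Y=0, Z=2) weight 1/1944
  (V=2, U=0, W=0, X=0, Y=1, Z=2) weight 1/486
  (V=2, U=0, W=0, X=0, Y=2, Z=2) weight 1/486
  (V=2, U=0, W=0, X=1, Y=0, Z=1) weight 1/1944
  (V=2, U=0, W=0, X=1, Y=1, Z=1) weight 1/486
  (V=2, U=0, W=0, X=1, Y=2, Z=1) weight 1/486
  (V=2, U=0, W=0, X=2, Y=0, Z=0) weight 1/486
  (V=2, U=0, W=0, X=2, Y=1, Z=0) weight 2/243
  … 82 more
Group by Z:
  weight(Z=0) = 1/6
  weight(Z=1) = 1/12
  weight(Z=2) = 1/36
Total weight = 1/6 + 1/12 + 1/36 = 5/18
P(Z=0 | obs) = 1/6 / 5/18 = 3/5
P(Z=1 | obs) = 1/12 / 5/18 = 3/10
P(Z=2 | obs) = 1/36 / 5/18 = 1/10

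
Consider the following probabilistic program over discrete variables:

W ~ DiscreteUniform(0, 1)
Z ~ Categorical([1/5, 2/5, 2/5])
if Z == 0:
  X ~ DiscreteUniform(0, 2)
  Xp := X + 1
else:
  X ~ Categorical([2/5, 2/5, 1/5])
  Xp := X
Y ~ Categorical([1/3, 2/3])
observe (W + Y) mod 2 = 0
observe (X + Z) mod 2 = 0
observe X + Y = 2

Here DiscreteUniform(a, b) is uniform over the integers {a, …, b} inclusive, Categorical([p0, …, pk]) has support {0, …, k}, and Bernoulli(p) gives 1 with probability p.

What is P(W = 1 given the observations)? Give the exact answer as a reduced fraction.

Enumerate traces; 3 have nonzero weight after conditioning:
  (W=0, Z=0, X=2, Y=0) weight 1/90
  (W=0, Z=2, X=2, Y=0) weight 1/75
  (W=1, Z=1, X=1, Y=1) weight 4/75
Group by W:
  weight(W=0) = 11/450
  weight(W=1) = 4/75
Total weight = 11/450 + 4/75 = 7/90
P(W=0 | obs) = 11/450 / 7/90 = 11/35
P(W=1 | obs) = 4/75 / 7/90 = 24/35

P(W = 1 | obs) = 24/35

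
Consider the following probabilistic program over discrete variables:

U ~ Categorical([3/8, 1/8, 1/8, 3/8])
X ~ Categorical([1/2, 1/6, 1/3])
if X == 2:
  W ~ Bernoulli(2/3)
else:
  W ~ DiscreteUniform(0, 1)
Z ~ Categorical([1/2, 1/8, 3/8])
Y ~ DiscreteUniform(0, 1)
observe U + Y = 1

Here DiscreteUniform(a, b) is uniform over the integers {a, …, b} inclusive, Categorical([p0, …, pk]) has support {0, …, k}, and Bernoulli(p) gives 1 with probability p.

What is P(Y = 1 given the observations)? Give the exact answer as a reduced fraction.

Enumerate traces; 36 have nonzero weight after conditioning:
  (U=0, X=0, W=0, Z=0, Y=1) weight 3/128
  (U=0, X=0, W=0, Z=1, Y=1) weight 3/512
  (U=0, X=0, W=0, Z=2, Y=1) weight 9/512
  (U=0, X=0, W=1, Z=0, Y=1) weight 3/128
  (U=0, X=0, W=1, Z=1, Y=1) weight 3/512
  (U=0, X=0, W=1, Z=2, Y=1) weight 9/512
  (U=0, X=1, W=0, Z=0, Y=1) weight 1/128
  (U=0, X=1, W=0, Z=1, Y=1) weight 1/512
  (U=1, X=0, W=0, Z=0, Y=0) weight 1/128
  … 27 more
Group by Y:
  weight(Y=0) = 1/16
  weight(Y=1) = 3/16
Total weight = 1/16 + 3/16 = 1/4
P(Y=0 | obs) = 1/16 / 1/4 = 1/4
P(Y=1 | obs) = 3/16 / 1/4 = 3/4

P(Y = 1 | obs) = 3/4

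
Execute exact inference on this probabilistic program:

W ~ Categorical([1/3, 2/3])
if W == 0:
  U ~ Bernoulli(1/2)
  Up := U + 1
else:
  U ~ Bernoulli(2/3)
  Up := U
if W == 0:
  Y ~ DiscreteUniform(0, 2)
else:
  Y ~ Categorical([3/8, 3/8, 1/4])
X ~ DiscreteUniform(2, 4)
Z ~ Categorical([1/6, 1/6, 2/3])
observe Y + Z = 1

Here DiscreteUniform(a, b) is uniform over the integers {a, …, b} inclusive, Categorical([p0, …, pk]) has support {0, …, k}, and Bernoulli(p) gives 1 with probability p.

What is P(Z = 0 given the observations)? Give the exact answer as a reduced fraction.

Enumerate traces; 24 have nonzero weight after conditioning:
  (W=0, U=0, Y=0, X=2, Z=1) weight 1/324
  (W=0, U=0, Y=0, X=3, Z=1) weight 1/324
  (W=0, U=0, Y=0, X=4, Z=1) weight 1/324
  (W=0, U=0, Y=1, X=2, Z=0) weight 1/324
  (W=0, U=0, Y=1, X=3, Z=0) weight 1/324
  (W=0, U=0, Y=1, X=4, Z=0) weight 1/324
  (W=0, U=1, Y=0, X=2, Z=1) weight 1/324
  (W=0, U=1, Y=0, X=3, Z=1) weight 1/324
  … 16 more
Group by Z:
  weight(Z=0) = 13/216
  weight(Z=1) = 13/216
Total weight = 13/216 + 13/216 = 13/108
P(Z=0 | obs) = 13/216 / 13/108 = 1/2
P(Z=1 | obs) = 13/216 / 13/108 = 1/2

P(Z = 0 | obs) = 1/2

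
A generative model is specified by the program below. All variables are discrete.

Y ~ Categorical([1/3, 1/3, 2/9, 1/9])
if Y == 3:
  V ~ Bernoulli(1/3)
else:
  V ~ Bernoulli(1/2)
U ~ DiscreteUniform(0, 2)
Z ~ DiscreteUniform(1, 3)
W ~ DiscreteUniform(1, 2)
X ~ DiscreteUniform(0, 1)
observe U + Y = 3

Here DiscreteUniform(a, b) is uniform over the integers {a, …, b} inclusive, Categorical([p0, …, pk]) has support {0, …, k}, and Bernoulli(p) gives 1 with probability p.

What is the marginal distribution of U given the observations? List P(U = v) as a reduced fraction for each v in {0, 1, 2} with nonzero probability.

Enumerate traces; 72 have nonzero weight after conditioning:
  (Y=1, V=0, U=2, Z=1, W=1, X=0) weight 1/216
  (Y=1, V=0, U=2, Z=1, W=1, X=1) weight 1/216
  (Y=1, V=0, U=2, Z=1, W=2, X=0) weight 1/216
  (Y=1, V=0, U=2, Z=1, W=2, X=1) weight 1/216
  (Y=1, V=0, U=2, Z=2, W=1, X=0) weight 1/216
  (Y=1, V=0, U=2, Z=2, W=1, X=1) weight 1/216
  (Y=1, V=0, U=2, Z=2, W=2, X=0) weight 1/216
  (Y=1, V=0, U=2, Z=2, W=2, X=1) weight 1/216
  (Y=2, V=0, U=1, Z=1, W=1, X=0) weight 1/324
  (Y=3, V=0, U=0, Z=1, W=1, X=0) weight 1/486
  … 62 more
Group by U:
  weight(U=0) = 1/27
  weight(U=1) = 2/27
  weight(U=2) = 1/9
Total weight = 1/27 + 2/27 + 1/9 = 2/9
P(U=0 | obs) = 1/27 / 2/9 = 1/6
P(U=1 | obs) = 2/27 / 2/9 = 1/3
P(U=2 | obs) = 1/9 / 2/9 = 1/2

P(U=0) = 1/6, P(U=1) = 1/3, P(U=2) = 1/2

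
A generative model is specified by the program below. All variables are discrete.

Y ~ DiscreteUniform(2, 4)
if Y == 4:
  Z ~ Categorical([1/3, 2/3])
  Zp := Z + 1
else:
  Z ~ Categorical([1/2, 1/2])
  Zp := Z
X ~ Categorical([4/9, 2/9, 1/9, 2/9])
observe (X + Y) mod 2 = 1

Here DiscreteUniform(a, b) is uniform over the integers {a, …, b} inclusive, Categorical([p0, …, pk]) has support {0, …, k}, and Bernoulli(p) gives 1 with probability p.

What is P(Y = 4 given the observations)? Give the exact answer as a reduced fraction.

Enumerate traces; 12 have nonzero weight after conditioning:
  (Y=2, Z=0, X=1) weight 1/27
  (Y=2, Z=0, X=3) weight 1/27
  (Y=2, Z=1, X=1) weight 1/27
  (Y=2, Z=1, X=3) weight 1/27
  (Y=3, Z=0, X=0) weight 2/27
  (Y=3, Z=0, X=2) weight 1/54
  (Y=3, Z=1, X=0) weight 2/27
  (Y=3, Z=1, X=2) weight 1/54
  (Y=4, Z=0, X=1) weight 2/81
  … 3 more
Group by Y:
  weight(Y=2) = 4/27
  weight(Y=3) = 5/27
  weight(Y=4) = 4/27
Total weight = 4/27 + 5/27 + 4/27 = 13/27
P(Y=2 | obs) = 4/27 / 13/27 = 4/13
P(Y=3 | obs) = 5/27 / 13/27 = 5/13
P(Y=4 | obs) = 4/27 / 13/27 = 4/13

P(Y = 4 | obs) = 4/13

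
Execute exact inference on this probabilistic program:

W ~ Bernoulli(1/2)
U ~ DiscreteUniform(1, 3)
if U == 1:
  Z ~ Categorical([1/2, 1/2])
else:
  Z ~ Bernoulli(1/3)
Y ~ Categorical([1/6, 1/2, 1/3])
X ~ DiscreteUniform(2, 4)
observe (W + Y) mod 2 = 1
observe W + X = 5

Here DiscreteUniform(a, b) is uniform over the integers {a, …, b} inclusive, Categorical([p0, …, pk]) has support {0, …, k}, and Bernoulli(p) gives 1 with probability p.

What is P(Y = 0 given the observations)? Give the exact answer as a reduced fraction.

P(Y = 0 | obs) = 1/3

Enumerate traces; 12 have nonzero weight after conditioning:
  (W=1, U=1, Z=0, Y=0, X=4) weight 1/216
  (W=1, U=1, Z=0, Y=2, X=4) weight 1/108
  (W=1, U=1, Z=1, Y=0, X=4) weight 1/216
  (W=1, U=1, Z=1, Y=2, X=4) weight 1/108
  (W=1, U=2, Z=0, Y=0, X=4) weight 1/162
  (W=1, U=2, Z=0, Y=2, X=4) weight 1/81
  (W=1, U=2, Z=1, Y=0, X=4) weight 1/324
  (W=1, U=2, Z=1, Y=2, X=4) weight 1/162
  … 4 more
Group by Y:
  weight(Y=0) = 1/36
  weight(Y=2) = 1/18
Total weight = 1/36 + 1/18 = 1/12
P(Y=0 | obs) = 1/36 / 1/12 = 1/3
P(Y=2 | obs) = 1/18 / 1/12 = 2/3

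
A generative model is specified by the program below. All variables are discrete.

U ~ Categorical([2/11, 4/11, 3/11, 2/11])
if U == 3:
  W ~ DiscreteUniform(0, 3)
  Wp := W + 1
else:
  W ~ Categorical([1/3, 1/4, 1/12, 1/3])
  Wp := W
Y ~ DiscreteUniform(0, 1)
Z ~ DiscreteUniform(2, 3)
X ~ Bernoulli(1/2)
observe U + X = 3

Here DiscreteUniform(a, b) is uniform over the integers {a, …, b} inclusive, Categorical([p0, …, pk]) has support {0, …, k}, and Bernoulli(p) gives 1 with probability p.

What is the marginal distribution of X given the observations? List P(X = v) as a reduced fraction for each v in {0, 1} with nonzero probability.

Enumerate traces; 32 have nonzero weight after conditioning:
  (U=2, W=0, Y=0, Z=2, X=1) weight 1/88
  (U=2, W=0, Y=0, Z=3, X=1) weight 1/88
  (U=2, W=0, Y=1, Z=2, X=1) weight 1/88
  (U=2, W=0, Y=1, Z=3, X=1) weight 1/88
  (U=2, W=1, Y=0, Z=2, X=1) weight 3/352
  (U=2, W=1, Y=0, Z=3, X=1) weight 3/352
  (U=2, W=1, Y=1, Z=2, X=1) weight 3/352
  (U=2, W=1, Y=1, Z=3, X=1) weight 3/352
  (U=3, W=0, Y=0, Z=2, X=0) weight 1/176
  … 23 more
Group by X:
  weight(X=0) = 1/11
  weight(X=1) = 3/22
Total weight = 1/11 + 3/22 = 5/22
P(X=0 | obs) = 1/11 / 5/22 = 2/5
P(X=1 | obs) = 3/22 / 5/22 = 3/5

P(X=0) = 2/5, P(X=1) = 3/5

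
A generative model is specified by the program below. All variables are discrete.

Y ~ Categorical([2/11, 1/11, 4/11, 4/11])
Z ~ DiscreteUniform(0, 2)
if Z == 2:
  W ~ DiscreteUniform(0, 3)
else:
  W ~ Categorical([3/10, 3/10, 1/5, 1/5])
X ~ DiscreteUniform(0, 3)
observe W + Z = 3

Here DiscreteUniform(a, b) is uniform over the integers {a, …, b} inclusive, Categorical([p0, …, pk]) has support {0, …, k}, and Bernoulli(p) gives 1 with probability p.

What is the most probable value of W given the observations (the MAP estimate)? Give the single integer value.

Enumerate traces; 48 have nonzero weight after conditioning:
  (Y=0, Z=0, W=3, X=0) weight 1/330
  (Y=0, Z=0, W=3, X=1) weight 1/330
  (Y=0, Z=0, W=3, X=2) weight 1/330
  (Y=0, Z=0, W=3, X=3) weight 1/330
  (Y=0, Z=1, W=2, X=0) weight 1/330
  (Y=0, Z=1, W=2, X=1) weight 1/330
  (Y=0, Z=1, W=2, X=2) weight 1/330
  (Y=0, Z=1, W=2, X=3) weight 1/330
  (Y=0, Z=2, W=1, X=0) weight 1/264
  … 39 more
Group by W:
  weight(W=1) = 1/12
  weight(W=2) = 1/15
  weight(W=3) = 1/15
Total weight = 1/12 + 1/15 + 1/15 = 13/60
P(W=1 | obs) = 1/12 / 13/60 = 5/13
P(W=2 | obs) = 1/15 / 13/60 = 4/13
P(W=3 | obs) = 1/15 / 13/60 = 4/13
argmax = 1

argmax_v P(W = v | obs) = 1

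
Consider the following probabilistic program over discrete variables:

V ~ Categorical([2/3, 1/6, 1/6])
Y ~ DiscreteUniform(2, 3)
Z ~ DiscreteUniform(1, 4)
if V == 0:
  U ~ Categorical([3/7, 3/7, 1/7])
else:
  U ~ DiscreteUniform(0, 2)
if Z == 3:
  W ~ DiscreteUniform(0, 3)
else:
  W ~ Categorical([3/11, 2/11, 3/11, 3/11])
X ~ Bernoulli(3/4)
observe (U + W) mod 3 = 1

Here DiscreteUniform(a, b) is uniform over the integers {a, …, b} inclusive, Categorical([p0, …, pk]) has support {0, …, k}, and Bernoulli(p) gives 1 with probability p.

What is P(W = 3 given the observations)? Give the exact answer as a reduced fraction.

Enumerate traces; 192 have nonzero weight after conditioning:
  (V=0, Y=2, Z=1, U=0, W=1, X=0) weight 1/616
  (V=0, Y=2, Z=1, U=0, W=1, X=1) weight 3/616
  (V=0, Y=2, Z=1, U=1, W=0, X=0) weight 3/1232
  (V=0, Y=2, Z=1, U=1, W=0, X=1) weight 9/1232
  (V=0, Y=2, Z=1, U=1, W=3, X=0) weight 3/1232
  (V=0, Y=2, Z=1, U=1, W=3, X=1) weight 9/1232
  (V=0, Y=2, Z=1, U=2, W=2, X=0) weight 1/1232
  (V=0, Y=2, Z=1, U=2, W=2, X=1) weight 3/1232
  … 184 more
Group by W:
  weight(W=0) = 1175/11088
  weight(W=1) = 125/1584
  weight(W=2) = 611/11088
  weight(W=3) = 1175/11088
Total weight = 1175/11088 + 125/1584 + 611/11088 + 1175/11088 = 137/396
P(W=0 | obs) = 1175/11088 / 137/396 = 1175/3836
P(W=1 | obs) = 125/1584 / 137/396 = 125/548
P(W=2 | obs) = 611/11088 / 137/396 = 611/3836
P(W=3 | obs) = 1175/11088 / 137/396 = 1175/3836

P(W = 3 | obs) = 1175/3836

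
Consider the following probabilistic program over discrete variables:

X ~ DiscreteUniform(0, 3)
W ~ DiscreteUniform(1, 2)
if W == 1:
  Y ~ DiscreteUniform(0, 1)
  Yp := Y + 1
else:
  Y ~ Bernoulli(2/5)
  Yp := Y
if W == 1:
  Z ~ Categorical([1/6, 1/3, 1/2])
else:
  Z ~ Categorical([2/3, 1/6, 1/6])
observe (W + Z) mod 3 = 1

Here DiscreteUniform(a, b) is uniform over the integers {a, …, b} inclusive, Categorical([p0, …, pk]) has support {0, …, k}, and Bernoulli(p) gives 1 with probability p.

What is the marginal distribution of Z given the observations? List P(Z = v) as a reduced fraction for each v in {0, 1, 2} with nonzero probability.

P(Z=0) = 1/2, P(Z=2) = 1/2

Enumerate traces; 16 have nonzero weight after conditioning:
  (X=0, W=1, Y=0, Z=0) weight 1/96
  (X=0, W=1, Y=1, Z=0) weight 1/96
  (X=0, W=2, Y=0, Z=2) weight 1/80
  (X=0, W=2, Y=1, Z=2) weight 1/120
  (X=1, W=1, Y=0, Z=0) weight 1/96
  (X=1, W=1, Y=1, Z=0) weight 1/96
  (X=1, W=2, Y=0, Z=2) weight 1/80
  (X=1, W=2, Y=1, Z=2) weight 1/120
  … 8 more
Group by Z:
  weight(Z=0) = 1/12
  weight(Z=2) = 1/12
Total weight = 1/12 + 1/12 = 1/6
P(Z=0 | obs) = 1/12 / 1/6 = 1/2
P(Z=2 | obs) = 1/12 / 1/6 = 1/2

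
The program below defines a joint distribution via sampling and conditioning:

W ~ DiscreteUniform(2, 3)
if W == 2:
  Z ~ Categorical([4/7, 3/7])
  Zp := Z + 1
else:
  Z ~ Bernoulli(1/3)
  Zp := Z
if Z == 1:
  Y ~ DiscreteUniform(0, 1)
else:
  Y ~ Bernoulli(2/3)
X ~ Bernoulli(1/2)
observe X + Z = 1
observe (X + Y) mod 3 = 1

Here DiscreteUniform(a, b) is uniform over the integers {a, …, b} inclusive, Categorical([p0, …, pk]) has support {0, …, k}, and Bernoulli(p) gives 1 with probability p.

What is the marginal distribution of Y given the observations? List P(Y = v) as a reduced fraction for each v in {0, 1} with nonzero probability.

Enumerate traces; 4 have nonzero weight after conditioning:
  (W=2, Z=0, Y=0, X=1) weight 1/21
  (W=2, Z=1, Y=1, X=0) weight 3/56
  (W=3, Z=0, Y=0, X=1) weight 1/18
  (W=3, Z=1, Y=1, X=0) weight 1/24
Group by Y:
  weight(Y=0) = 13/126
  weight(Y=1) = 2/21
Total weight = 13/126 + 2/21 = 25/126
P(Y=0 | obs) = 13/126 / 25/126 = 13/25
P(Y=1 | obs) = 2/21 / 25/126 = 12/25

P(Y=0) = 13/25, P(Y=1) = 12/25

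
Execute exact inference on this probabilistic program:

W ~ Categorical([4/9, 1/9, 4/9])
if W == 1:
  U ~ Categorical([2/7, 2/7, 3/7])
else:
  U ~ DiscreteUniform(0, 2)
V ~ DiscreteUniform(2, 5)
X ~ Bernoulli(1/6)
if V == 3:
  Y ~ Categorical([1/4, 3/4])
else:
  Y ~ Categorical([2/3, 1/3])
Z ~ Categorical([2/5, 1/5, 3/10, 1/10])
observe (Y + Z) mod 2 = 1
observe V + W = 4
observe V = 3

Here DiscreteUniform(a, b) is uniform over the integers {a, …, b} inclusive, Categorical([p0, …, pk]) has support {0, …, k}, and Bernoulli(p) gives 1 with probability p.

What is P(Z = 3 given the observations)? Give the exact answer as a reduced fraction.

Enumerate traces; 24 have nonzero weight after conditioning:
  (W=1, U=0, V=3, X=0, Y=0, Z=1) weight 1/3024
  (W=1, U=0, V=3, X=0, Y=0, Z=3) weight 1/6048
  (W=1, U=0, V=3, X=0, Y=1, Z=0) weight 1/504
  (W=1, U=0, V=3, X=0, Y=1, Z=2) weight 1/672
  (W=1, U=0, V=3, X=1, Y=0, Z=1) weight 1/15120
  (W=1, U=0, V=3, X=1, Y=0, Z=3) weight 1/30240
  (W=1, U=0, V=3, X=1, Y=1, Z=0) weight 1/2520
  (W=1, U=0, V=3, X=1, Y=1, Z=2) weight 1/3360
  … 16 more
Group by Z:
  weight(Z=0) = 1/120
  weight(Z=1) = 1/720
  weight(Z=2) = 1/160
  weight(Z=3) = 1/1440
Total weight = 1/120 + 1/720 + 1/160 + 1/1440 = 1/60
P(Z=0 | obs) = 1/120 / 1/60 = 1/2
P(Z=1 | obs) = 1/720 / 1/60 = 1/12
P(Z=2 | obs) = 1/160 / 1/60 = 3/8
P(Z=3 | obs) = 1/1440 / 1/60 = 1/24

P(Z = 3 | obs) = 1/24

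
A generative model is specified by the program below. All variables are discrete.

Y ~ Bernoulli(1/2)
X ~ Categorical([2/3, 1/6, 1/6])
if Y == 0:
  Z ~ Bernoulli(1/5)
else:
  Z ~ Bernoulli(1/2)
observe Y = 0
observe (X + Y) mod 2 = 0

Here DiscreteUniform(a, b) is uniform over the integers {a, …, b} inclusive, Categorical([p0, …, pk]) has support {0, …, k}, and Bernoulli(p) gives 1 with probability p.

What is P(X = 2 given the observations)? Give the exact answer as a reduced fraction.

Enumerate traces; 4 have nonzero weight after conditioning:
  (Y=0, X=0, Z=0) weight 4/15
  (Y=0, X=0, Z=1) weight 1/15
  (Y=0, X=2, Z=0) weight 1/15
  (Y=0, X=2, Z=1) weight 1/60
Group by X:
  weight(X=0) = 1/3
  weight(X=2) = 1/12
Total weight = 1/3 + 1/12 = 5/12
P(X=0 | obs) = 1/3 / 5/12 = 4/5
P(X=2 | obs) = 1/12 / 5/12 = 1/5

P(X = 2 | obs) = 1/5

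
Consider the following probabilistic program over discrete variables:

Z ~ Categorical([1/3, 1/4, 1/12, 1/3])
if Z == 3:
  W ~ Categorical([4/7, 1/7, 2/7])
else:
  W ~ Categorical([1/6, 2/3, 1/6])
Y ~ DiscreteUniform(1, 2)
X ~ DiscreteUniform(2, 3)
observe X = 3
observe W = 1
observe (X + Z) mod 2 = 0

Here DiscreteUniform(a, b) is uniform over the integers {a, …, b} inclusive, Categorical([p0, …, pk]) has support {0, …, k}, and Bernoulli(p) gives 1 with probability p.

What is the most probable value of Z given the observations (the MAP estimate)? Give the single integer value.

Enumerate traces; 4 have nonzero weight after conditioning:
  (Z=1, W=1, Y=1, X=3) weight 1/24
  (Z=1, W=1, Y=2, X=3) weight 1/24
  (Z=3, W=1, Y=1, X=3) weight 1/84
  (Z=3, W=1, Y=2, X=3) weight 1/84
Group by Z:
  weight(Z=1) = 1/12
  weight(Z=3) = 1/42
Total weight = 1/12 + 1/42 = 3/28
P(Z=1 | obs) = 1/12 / 3/28 = 7/9
P(Z=3 | obs) = 1/42 / 3/28 = 2/9
argmax = 1

argmax_v P(Z = v | obs) = 1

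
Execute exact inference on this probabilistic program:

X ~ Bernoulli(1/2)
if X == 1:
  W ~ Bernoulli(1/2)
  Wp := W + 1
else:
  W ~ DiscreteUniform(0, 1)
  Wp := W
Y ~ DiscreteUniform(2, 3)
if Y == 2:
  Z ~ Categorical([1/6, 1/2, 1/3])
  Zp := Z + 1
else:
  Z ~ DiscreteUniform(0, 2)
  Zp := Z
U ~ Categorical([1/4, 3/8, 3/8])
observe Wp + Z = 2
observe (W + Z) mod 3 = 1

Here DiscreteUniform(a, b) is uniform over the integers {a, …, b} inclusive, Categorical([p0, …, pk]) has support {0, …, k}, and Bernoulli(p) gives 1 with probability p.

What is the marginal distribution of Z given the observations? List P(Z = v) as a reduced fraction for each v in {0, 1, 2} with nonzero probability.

Enumerate traces; 12 have nonzero weight after conditioning:
  (X=1, W=0, Y=2, Z=1, U=0) weight 1/64
  (X=1, W=0, Y=2, Z=1, U=1) weight 3/128
  (X=1, W=0, Y=2, Z=1, U=2) weight 3/128
  (X=1, W=0, Y=3, Z=1, U=0) weight 1/96
  (X=1, W=0, Y=3, Z=1, U=1) weight 1/64
  (X=1, W=0, Y=3, Z=1, U=2) weight 1/64
  (X=1, W=1, Y=2, Z=0, U=0) weight 1/192
  (X=1, W=1, Y=2, Z=0, U=1) weight 1/128
  … 4 more
Group by Z:
  weight(Z=0) = 1/16
  weight(Z=1) = 5/48
Total weight = 1/16 + 5/48 = 1/6
P(Z=0 | obs) = 1/16 / 1/6 = 3/8
P(Z=1 | obs) = 5/48 / 1/6 = 5/8

P(Z=0) = 3/8, P(Z=1) = 5/8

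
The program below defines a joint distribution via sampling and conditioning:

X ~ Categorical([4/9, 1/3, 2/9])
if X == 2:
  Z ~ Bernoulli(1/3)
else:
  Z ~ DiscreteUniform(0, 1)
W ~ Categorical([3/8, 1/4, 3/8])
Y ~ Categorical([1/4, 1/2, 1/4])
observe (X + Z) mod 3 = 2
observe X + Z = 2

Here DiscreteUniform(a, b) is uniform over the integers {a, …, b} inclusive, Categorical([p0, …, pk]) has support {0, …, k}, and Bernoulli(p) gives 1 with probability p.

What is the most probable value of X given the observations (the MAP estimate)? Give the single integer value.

Enumerate traces; 18 have nonzero weight after conditioning:
  (X=1, Z=1, W=0, Y=0) weight 1/64
  (X=1, Z=1, W=0, Y=1) weight 1/32
  (X=1, Z=1, W=0, Y=2) weight 1/64
  (X=1, Z=1, W=1, Y=0) weight 1/96
  (X=1, Z=1, W=1, Y=1) weight 1/48
  (X=1, Z=1, W=1, Y=2) weight 1/96
  (X=1, Z=1, W=2, Y=0) weight 1/64
  (X=1, Z=1, W=2, Y=1) weight 1/32
  (X=2, Z=0, W=0, Y=0) weight 1/72
  … 9 more
Group by X:
  weight(X=1) = 1/6
  weight(X=2) = 4/27
Total weight = 1/6 + 4/27 = 17/54
P(X=1 | obs) = 1/6 / 17/54 = 9/17
P(X=2 | obs) = 4/27 / 17/54 = 8/17
argmax = 1

argmax_v P(X = v | obs) = 1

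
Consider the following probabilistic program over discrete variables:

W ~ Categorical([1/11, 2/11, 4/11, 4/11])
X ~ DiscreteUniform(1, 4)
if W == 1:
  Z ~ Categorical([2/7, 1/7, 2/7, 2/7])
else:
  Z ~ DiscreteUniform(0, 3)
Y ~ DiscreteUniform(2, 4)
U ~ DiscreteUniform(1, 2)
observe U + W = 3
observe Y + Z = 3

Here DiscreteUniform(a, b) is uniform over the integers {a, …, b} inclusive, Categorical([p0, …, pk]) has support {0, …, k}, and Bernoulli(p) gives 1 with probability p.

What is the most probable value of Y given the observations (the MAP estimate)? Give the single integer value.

Enumerate traces; 16 have nonzero weight after conditioning:
  (W=1, X=1, Z=0, Y=3, U=2) weight 1/462
  (W=1, X=1, Z=1, Y=2, U=2) weight 1/924
  (W=1, X=2, Z=0, Y=3, U=2) weight 1/462
  (W=1, X=2, Z=1, Y=2, U=2) weight 1/924
  (W=1, X=3, Z=0, Y=3, U=2) weight 1/462
  (W=1, X=3, Z=1, Y=2, U=2) weight 1/924
  (W=1, X=4, Z=0, Y=3, U=2) weight 1/462
  (W=1, X=4, Z=1, Y=2, U=2) weight 1/924
  … 8 more
Group by Y:
  weight(Y=2) = 3/154
  weight(Y=3) = 1/42
Total weight = 3/154 + 1/42 = 10/231
P(Y=2 | obs) = 3/154 / 10/231 = 9/20
P(Y=3 | obs) = 1/42 / 10/231 = 11/20
argmax = 3

argmax_v P(Y = v | obs) = 3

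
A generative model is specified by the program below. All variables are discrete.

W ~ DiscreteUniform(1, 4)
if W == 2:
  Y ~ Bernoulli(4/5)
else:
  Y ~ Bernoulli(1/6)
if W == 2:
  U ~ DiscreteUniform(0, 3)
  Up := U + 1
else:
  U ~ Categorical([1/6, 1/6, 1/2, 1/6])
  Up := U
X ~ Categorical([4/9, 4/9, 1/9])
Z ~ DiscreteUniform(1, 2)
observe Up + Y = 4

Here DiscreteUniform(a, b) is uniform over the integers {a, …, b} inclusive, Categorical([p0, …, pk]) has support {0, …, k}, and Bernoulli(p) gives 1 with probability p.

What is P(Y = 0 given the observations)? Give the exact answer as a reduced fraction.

P(Y = 0 | obs) = 3/20

Enumerate traces; 30 have nonzero weight after conditioning:
  (W=1, Y=1, U=3, X=0, Z=1) weight 1/648
  (W=1, Y=1, U=3, X=0, Z=2) weight 1/648
  (W=1, Y=1, U=3, X=1, Z=1) weight 1/648
  (W=1, Y=1, U=3, X=1, Z=2) weight 1/648
  (W=1, Y=1, U=3, X=2, Z=1) weight 1/2592
  (W=1, Y=1, U=3, X=2, Z=2) weight 1/2592
  (W=2, Y=0, U=3, X=0, Z=1) weight 1/360
  (W=2, Y=0, U=3, X=0, Z=2) weight 1/360
  … 22 more
Group by Y:
  weight(Y=0) = 1/80
  weight(Y=1) = 17/240
Total weight = 1/80 + 17/240 = 1/12
P(Y=0 | obs) = 1/80 / 1/12 = 3/20
P(Y=1 | obs) = 17/240 / 1/12 = 17/20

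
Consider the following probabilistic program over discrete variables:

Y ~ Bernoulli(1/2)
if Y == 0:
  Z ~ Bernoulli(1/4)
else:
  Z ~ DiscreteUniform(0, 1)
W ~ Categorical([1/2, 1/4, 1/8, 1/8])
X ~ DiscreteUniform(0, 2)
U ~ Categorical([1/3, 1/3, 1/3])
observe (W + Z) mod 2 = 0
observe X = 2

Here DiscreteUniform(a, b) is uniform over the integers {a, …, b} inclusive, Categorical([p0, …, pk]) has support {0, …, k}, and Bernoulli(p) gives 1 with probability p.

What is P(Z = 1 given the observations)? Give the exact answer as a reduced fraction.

P(Z = 1 | obs) = 9/34

Enumerate traces; 24 have nonzero weight after conditioning:
  (Y=0, Z=0, W=0, X=2, U=0) weight 1/48
  (Y=0, Z=0, W=0, X=2, U=1) weight 1/48
  (Y=0, Z=0, W=0, X=2, U=2) weight 1/48
  (Y=0, Z=0, W=2, X=2, U=0) weight 1/192
  (Y=0, Z=0, W=2, X=2, U=1) weight 1/192
  (Y=0, Z=0, W=2, X=2, U=2) weight 1/192
  (Y=0, Z=1, W=1, X=2, U=0) weight 1/288
  (Y=0, Z=1, W=1, X=2, U=1) weight 1/288
  … 16 more
Group by Z:
  weight(Z=0) = 25/192
  weight(Z=1) = 3/64
Total weight = 25/192 + 3/64 = 17/96
P(Z=0 | obs) = 25/192 / 17/96 = 25/34
P(Z=1 | obs) = 3/64 / 17/96 = 9/34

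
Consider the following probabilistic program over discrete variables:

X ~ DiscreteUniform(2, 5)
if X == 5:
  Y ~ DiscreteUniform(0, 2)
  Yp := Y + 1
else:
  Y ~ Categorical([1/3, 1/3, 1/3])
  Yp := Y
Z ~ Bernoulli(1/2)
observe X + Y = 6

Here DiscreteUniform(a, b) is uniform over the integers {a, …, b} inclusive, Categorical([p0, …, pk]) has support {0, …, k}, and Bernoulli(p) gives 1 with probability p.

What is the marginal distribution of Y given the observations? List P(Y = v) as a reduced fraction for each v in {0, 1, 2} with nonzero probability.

Enumerate traces; 4 have nonzero weight after conditioning:
  (X=4, Y=2, Z=0) weight 1/24
  (X=4, Y=2, Z=1) weight 1/24
  (X=5, Y=1, Z=0) weight 1/24
  (X=5, Y=1, Z=1) weight 1/24
Group by Y:
  weight(Y=1) = 1/12
  weight(Y=2) = 1/12
Total weight = 1/12 + 1/12 = 1/6
P(Y=1 | obs) = 1/12 / 1/6 = 1/2
P(Y=2 | obs) = 1/12 / 1/6 = 1/2

P(Y=1) = 1/2, P(Y=2) = 1/2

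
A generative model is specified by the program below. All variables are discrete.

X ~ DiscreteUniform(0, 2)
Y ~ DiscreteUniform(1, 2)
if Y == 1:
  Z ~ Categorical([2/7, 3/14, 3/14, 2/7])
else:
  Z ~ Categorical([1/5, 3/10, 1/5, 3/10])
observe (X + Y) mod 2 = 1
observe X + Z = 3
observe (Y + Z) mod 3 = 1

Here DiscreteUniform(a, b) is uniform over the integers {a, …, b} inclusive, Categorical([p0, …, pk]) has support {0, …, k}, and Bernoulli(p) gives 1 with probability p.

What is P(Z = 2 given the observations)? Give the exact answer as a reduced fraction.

P(Z = 2 | obs) = 7/17

Enumerate traces; 2 have nonzero weight after conditioning:
  (X=0, Y=1, Z=3) weight 1/21
  (X=1, Y=2, Z=2) weight 1/30
Group by Z:
  weight(Z=2) = 1/30
  weight(Z=3) = 1/21
Total weight = 1/30 + 1/21 = 17/210
P(Z=2 | obs) = 1/30 / 17/210 = 7/17
P(Z=3 | obs) = 1/21 / 17/210 = 10/17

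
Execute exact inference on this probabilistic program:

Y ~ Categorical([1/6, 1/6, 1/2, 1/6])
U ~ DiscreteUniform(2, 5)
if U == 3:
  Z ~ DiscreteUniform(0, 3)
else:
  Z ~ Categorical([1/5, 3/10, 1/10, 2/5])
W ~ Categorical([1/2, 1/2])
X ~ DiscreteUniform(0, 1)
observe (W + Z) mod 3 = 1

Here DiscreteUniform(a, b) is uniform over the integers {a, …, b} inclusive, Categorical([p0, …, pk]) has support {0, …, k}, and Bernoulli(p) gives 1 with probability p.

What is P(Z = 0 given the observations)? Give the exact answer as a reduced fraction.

P(Z = 0 | obs) = 17/69

Enumerate traces; 96 have nonzero weight after conditioning:
  (Y=0, U=2, Z=0, W=1, X=0) weight 1/480
  (Y=0, U=2, Z=0, W=1, X=1) weight 1/480
  (Y=0, U=2, Z=1, W=0, X=0) weight 1/320
  (Y=0, U=2, Z=1, W=0, X=1) weight 1/320
  (Y=0, U=2, Z=3, W=1, X=0) weight 1/240
  (Y=0, U=2, Z=3, W=1, X=1) weight 1/240
  (Y=0, U=3, Z=0, W=1, X=0) weight 1/384
  (Y=0, U=3, Z=0, W=1, X=1) weight 1/384
  … 88 more
Group by Z:
  weight(Z=0) = 17/160
  weight(Z=1) = 23/160
  weight(Z=3) = 29/160
Total weight = 17/160 + 23/160 + 29/160 = 69/160
P(Z=0 | obs) = 17/160 / 69/160 = 17/69
P(Z=1 | obs) = 23/160 / 69/160 = 1/3
P(Z=3 | obs) = 29/160 / 69/160 = 29/69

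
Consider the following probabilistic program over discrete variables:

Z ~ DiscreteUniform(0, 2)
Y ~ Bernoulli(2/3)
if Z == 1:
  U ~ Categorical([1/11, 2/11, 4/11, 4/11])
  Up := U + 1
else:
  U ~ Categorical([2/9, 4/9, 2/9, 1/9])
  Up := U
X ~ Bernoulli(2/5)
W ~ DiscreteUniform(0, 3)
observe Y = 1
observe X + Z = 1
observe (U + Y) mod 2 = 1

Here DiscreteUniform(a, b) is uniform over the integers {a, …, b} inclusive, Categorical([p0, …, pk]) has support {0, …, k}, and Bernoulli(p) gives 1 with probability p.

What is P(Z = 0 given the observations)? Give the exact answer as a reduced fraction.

Enumerate traces; 16 have nonzero weight after conditioning:
  (Z=0, Y=1, U=0, X=1, W=0) weight 2/405
  (Z=0, Y=1, U=0, X=1, W=1) weight 2/405
  (Z=0, Y=1, U=0, X=1, W=2) weight 2/405
  (Z=0, Y=1, U=0, X=1, W=3) weight 2/405
  (Z=0, Y=1, U=2, X=1, W=0) weight 2/405
  (Z=0, Y=1, U=2, X=1, W=1) weight 2/405
  (Z=0, Y=1, U=2, X=1, W=2) weight 2/405
  (Z=0, Y=1, U=2, X=1, W=3) weight 2/405
  (Z=1, Y=1, U=0, X=0, W=0) weight 1/330
  … 7 more
Group by Z:
  weight(Z=0) = 16/405
  weight(Z=1) = 2/33
Total weight = 16/405 + 2/33 = 446/4455
P(Z=0 | obs) = 16/405 / 446/4455 = 88/223
P(Z=1 | obs) = 2/33 / 446/4455 = 135/223

P(Z = 0 | obs) = 88/223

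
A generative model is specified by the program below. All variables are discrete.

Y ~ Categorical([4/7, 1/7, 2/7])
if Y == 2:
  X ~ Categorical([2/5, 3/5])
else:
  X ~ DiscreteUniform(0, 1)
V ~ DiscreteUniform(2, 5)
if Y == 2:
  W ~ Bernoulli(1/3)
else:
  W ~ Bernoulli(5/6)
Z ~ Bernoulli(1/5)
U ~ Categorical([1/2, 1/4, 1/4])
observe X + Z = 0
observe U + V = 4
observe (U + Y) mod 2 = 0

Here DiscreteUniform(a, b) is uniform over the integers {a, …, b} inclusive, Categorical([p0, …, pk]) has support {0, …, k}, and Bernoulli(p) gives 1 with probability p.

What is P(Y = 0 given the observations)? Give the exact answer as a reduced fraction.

P(Y = 0 | obs) = 60/89

Enumerate traces; 10 have nonzero weight after conditioning:
  (Y=0, X=0, V=2, W=0, Z=0, U=2) weight 1/420
  (Y=0, X=0, V=2, W=1, Z=0, U=2) weight 1/84
  (Y=0, X=0, V=4, W=0, Z=0, U=0) weight 1/210
  (Y=0, X=0, V=4, W=1, Z=0, U=0) weight 1/42
  (Y=1, X=0, V=3, W=0, Z=0, U=1) weight 1/1680
  (Y=1, X=0, V=3, W=1, Z=0, U=1) weight 1/336
  (Y=2, X=0, V=2, W=0, Z=0, U=2) weight 2/525
  (Y=2, X=0, V=2, W=1, Z=0, U=2) weight 1/525
  … 2 more
Group by Y:
  weight(Y=0) = 3/70
  weight(Y=1) = 1/280
  weight(Y=2) = 3/175
Total weight = 3/70 + 1/280 + 3/175 = 89/1400
P(Y=0 | obs) = 3/70 / 89/1400 = 60/89
P(Y=1 | obs) = 1/280 / 89/1400 = 5/89
P(Y=2 | obs) = 3/175 / 89/1400 = 24/89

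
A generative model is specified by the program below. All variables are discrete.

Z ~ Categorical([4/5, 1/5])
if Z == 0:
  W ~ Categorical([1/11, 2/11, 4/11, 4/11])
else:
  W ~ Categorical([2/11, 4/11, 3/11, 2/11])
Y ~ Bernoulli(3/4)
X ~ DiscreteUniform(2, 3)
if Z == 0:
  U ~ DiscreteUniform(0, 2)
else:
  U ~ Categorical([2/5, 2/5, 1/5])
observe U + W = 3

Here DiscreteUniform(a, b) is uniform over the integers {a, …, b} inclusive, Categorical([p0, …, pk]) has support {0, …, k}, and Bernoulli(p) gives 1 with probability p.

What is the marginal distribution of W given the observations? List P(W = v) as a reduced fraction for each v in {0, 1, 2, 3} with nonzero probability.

P(W=1) = 26/121, P(W=2) = 49/121, P(W=3) = 46/121

Enumerate traces; 24 have nonzero weight after conditioning:
  (Z=0, W=1, Y=0, X=2, U=2) weight 1/165
  (Z=0, W=1, Y=0, X=3, U=2) weight 1/165
  (Z=0, W=1, Y=1, X=2, U=2) weight 1/55
  (Z=0, W=1, Y=1, X=3, U=2) weight 1/55
  (Z=0, W=2, Y=0, X=2, U=1) weight 2/165
  (Z=0, W=2, Y=0, X=3, U=1) weight 2/165
  (Z=0, W=2, Y=1, X=2, U=1) weight 2/55
  (Z=0, W=2, Y=1, X=3, U=1) weight 2/55
  (Z=0, W=3, Y=0, X=2, U=0) weight 2/165
  … 15 more
Group by W:
  weight(W=1) = 52/825
  weight(W=2) = 98/825
  weight(W=3) = 92/825
Total weight = 52/825 + 98/825 + 92/825 = 22/75
P(W=1 | obs) = 52/825 / 22/75 = 26/121
P(W=2 | obs) = 98/825 / 22/75 = 49/121
P(W=3 | obs) = 92/825 / 22/75 = 46/121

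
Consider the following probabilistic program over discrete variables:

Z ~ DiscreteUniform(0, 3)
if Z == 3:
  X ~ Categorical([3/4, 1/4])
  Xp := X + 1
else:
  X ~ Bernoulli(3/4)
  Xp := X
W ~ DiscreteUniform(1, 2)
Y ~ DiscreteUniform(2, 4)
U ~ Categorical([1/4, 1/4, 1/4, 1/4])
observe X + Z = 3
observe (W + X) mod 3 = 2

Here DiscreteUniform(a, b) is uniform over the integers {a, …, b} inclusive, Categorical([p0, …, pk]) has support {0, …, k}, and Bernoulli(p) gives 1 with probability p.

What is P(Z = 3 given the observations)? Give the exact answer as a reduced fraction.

Enumerate traces; 24 have nonzero weight after conditioning:
  (Z=2, X=1, W=1, Y=2, U=0) weight 1/128
  (Z=2, X=1, W=1, Y=2, U=1) weight 1/128
  (Z=2, X=1, W=1, Y=2, U=2) weight 1/128
  (Z=2, X=1, W=1, Y=2, U=3) weight 1/128
  (Z=2, X=1, W=1, Y=3, U=0) weight 1/128
  (Z=2, X=1, W=1, Y=3, U=1) weight 1/128
  (Z=2, X=1, W=1, Y=3, U=2) weight 1/128
  (Z=2, X=1, W=1, Y=3, U=3) weight 1/128
  (Z=3, X=0, W=2, Y=2, U=0) weight 1/128
  … 15 more
Group by Z:
  weight(Z=2) = 3/32
  weight(Z=3) = 3/32
Total weight = 3/32 + 3/32 = 3/16
P(Z=2 | obs) = 3/32 / 3/16 = 1/2
P(Z=3 | obs) = 3/32 / 3/16 = 1/2

P(Z = 3 | obs) = 1/2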